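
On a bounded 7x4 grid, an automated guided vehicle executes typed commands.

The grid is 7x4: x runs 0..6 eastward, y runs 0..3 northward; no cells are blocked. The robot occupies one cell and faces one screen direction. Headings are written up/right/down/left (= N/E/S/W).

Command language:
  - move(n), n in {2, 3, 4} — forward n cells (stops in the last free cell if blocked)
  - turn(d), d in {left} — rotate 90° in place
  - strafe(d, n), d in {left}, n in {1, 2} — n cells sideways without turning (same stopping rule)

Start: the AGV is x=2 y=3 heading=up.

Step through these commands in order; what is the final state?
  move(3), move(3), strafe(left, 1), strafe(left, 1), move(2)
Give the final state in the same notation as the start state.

from: x=2 y=3 heading=up
step 1 (move(3)): x=2 y=3 heading=up
step 2 (move(3)): x=2 y=3 heading=up
step 3 (strafe(left, 1)): x=1 y=3 heading=up
step 4 (strafe(left, 1)): x=0 y=3 heading=up
step 5 (move(2)): x=0 y=3 heading=up

x=0 y=3 heading=up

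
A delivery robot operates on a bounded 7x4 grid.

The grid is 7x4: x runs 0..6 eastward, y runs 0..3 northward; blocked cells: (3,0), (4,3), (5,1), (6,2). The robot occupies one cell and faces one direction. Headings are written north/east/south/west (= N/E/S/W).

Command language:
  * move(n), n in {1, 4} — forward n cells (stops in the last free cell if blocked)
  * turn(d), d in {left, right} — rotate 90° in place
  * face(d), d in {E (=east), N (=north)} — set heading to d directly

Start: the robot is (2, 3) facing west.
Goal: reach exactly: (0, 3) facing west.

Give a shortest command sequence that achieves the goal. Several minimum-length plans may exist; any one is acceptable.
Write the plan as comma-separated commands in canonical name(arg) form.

t0: (2, 3) facing west
[1] after move(4): (0, 3) facing west
nothing shorter than 1 reaches the goal.

move(4)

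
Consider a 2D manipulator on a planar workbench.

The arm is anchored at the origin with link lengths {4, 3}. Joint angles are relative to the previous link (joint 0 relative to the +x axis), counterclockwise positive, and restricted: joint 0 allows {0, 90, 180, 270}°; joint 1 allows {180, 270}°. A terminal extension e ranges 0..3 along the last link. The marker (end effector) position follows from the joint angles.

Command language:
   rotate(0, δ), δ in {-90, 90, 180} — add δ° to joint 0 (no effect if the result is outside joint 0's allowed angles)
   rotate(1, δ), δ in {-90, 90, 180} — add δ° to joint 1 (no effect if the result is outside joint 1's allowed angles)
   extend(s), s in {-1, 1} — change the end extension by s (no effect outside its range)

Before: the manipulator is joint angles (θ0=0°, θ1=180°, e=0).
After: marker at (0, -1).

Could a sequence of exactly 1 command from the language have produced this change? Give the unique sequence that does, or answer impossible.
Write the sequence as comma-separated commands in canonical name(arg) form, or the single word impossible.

rotate(0, -90)

start: joint angles (θ0=0°, θ1=180°, e=0)
1. rotate(0, -90) → joint angles (θ0=270°, θ1=180°, e=0)
no rival 1-sequence matches.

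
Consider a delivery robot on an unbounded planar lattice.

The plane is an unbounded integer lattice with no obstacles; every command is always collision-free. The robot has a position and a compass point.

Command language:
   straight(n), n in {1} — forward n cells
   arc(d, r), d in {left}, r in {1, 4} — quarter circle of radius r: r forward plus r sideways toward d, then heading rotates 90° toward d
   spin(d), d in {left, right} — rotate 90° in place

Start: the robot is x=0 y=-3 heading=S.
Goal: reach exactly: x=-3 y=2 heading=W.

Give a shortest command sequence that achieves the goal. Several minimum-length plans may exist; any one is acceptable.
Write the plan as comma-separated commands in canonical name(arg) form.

from: x=0 y=-3 heading=S
1. spin(left) → x=0 y=-3 heading=E
2. arc(left, 1) → x=1 y=-2 heading=N
3. arc(left, 4) → x=-3 y=2 heading=W
shorter routes all fall short; 3 is best.

spin(left), arc(left, 1), arc(left, 4)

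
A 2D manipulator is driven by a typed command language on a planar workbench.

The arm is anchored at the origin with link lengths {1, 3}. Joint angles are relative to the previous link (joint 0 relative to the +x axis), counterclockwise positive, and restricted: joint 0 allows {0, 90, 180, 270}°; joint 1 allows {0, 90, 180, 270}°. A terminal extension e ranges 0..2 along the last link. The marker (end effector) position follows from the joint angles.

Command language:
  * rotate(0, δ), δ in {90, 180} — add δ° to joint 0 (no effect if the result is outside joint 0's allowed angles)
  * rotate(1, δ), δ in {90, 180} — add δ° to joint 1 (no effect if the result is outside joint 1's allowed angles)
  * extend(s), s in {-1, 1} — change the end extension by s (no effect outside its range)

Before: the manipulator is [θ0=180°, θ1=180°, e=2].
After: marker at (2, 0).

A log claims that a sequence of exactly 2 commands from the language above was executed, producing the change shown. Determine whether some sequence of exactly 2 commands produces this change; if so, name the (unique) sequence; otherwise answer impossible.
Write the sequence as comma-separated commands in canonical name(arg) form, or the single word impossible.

extend(-1), extend(-1)

initial: [θ0=180°, θ1=180°, e=2]
[1] after extend(-1): [θ0=180°, θ1=180°, e=1]
[2] after extend(-1): [θ0=180°, θ1=180°, e=0]
no rival 2-sequence matches.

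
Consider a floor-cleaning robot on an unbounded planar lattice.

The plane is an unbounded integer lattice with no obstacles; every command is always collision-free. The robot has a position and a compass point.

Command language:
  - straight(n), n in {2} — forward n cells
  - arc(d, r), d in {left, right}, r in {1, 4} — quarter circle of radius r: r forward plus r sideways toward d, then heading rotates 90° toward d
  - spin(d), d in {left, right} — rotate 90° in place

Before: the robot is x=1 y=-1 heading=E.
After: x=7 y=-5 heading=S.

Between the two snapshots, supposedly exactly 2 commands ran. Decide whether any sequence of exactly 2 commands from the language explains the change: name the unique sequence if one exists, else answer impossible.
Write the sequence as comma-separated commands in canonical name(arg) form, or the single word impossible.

straight(2), arc(right, 4)

key: running arc(right, 4) before straight(2) would end elsewhere — order is forced
initial: x=1 y=-1 heading=E
1. straight(2) → x=3 y=-1 heading=E
2. arc(right, 4) → x=7 y=-5 heading=S
no other 2-command option fits: unique.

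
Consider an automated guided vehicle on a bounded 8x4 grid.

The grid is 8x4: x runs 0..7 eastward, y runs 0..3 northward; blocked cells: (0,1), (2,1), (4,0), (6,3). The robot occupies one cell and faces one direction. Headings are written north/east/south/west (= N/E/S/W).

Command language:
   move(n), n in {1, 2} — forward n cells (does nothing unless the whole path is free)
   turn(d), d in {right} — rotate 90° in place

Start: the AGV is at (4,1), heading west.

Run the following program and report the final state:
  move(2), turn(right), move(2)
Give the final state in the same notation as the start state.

start: at (4,1), heading west
step 1 (move(2)): at (4,1), heading west
step 2 (turn(right)): at (4,1), heading north
step 3 (move(2)): at (4,3), heading north

at (4,3), heading north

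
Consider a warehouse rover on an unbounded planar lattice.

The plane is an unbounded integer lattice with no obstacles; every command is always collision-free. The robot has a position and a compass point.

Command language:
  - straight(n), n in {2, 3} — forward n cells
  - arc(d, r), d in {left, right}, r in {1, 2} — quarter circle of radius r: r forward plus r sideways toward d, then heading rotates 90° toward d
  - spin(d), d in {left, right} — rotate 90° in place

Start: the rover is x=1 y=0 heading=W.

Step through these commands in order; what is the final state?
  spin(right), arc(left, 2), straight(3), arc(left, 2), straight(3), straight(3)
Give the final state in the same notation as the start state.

from: x=1 y=0 heading=W
step 1 (spin(right)): x=1 y=0 heading=N
step 2 (arc(left, 2)): x=-1 y=2 heading=W
step 3 (straight(3)): x=-4 y=2 heading=W
step 4 (arc(left, 2)): x=-6 y=0 heading=S
step 5 (straight(3)): x=-6 y=-3 heading=S
step 6 (straight(3)): x=-6 y=-6 heading=S

x=-6 y=-6 heading=S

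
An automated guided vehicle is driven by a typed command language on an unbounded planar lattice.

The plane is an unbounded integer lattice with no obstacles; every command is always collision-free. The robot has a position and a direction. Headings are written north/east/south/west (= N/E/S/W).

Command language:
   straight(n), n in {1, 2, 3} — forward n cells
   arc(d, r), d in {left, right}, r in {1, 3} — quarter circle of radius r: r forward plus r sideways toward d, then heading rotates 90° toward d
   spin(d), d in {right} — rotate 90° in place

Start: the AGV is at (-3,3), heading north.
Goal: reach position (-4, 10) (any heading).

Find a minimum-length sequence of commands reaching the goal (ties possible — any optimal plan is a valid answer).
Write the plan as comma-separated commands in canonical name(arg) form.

arc(left, 1), arc(right, 3), arc(right, 3)

from: at (-3,3), heading north
step 1 (arc(left, 1)): at (-4,4), heading west
step 2 (arc(right, 3)): at (-7,7), heading north
step 3 (arc(right, 3)): at (-4,10), heading east
shorter routes all fall short; 3 is best.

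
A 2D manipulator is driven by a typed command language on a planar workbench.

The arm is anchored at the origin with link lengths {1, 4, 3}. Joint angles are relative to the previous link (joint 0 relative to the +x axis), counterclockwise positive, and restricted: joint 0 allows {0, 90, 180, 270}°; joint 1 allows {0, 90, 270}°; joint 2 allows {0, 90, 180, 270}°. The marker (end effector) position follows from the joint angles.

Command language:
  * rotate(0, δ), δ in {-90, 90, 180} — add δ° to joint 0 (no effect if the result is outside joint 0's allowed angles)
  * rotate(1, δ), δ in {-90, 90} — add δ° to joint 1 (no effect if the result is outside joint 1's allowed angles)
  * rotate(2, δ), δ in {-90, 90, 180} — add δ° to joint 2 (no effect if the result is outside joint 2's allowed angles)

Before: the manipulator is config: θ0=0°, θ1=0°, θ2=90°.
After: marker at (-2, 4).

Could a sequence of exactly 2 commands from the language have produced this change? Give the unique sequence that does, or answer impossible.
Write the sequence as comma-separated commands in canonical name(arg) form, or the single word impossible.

begin: config: θ0=0°, θ1=0°, θ2=90°
[1] after rotate(1, 90): config: θ0=0°, θ1=90°, θ2=90°
[2] after rotate(1, 90): config: θ0=0°, θ1=90°, θ2=90°
uniquely the one of 64 2-step routes that fits.

rotate(1, 90), rotate(1, 90)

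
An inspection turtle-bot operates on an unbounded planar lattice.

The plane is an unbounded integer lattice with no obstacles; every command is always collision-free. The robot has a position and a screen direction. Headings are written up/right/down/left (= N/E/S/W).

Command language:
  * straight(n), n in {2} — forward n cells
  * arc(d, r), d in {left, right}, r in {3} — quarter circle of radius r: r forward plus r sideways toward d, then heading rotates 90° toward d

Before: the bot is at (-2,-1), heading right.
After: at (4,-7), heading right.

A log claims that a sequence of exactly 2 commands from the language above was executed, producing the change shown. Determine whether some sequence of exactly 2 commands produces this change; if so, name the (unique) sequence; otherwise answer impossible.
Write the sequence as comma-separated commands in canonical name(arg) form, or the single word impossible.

key: heading stays E — rotations cancel among the 2 commands
start: at (-2,-1), heading right
[1] after arc(right, 3): at (1,-4), heading down
[2] after arc(left, 3): at (4,-7), heading right
all 9 alternatives checked — unique.

arc(right, 3), arc(left, 3)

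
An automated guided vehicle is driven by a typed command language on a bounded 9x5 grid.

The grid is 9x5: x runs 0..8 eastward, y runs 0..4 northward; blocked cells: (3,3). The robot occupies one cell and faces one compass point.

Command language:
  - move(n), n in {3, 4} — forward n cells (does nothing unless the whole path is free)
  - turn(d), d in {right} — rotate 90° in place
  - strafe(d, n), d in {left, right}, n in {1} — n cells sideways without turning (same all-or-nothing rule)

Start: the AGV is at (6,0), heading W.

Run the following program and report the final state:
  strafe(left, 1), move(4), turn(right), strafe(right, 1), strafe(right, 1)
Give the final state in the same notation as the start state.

at (4,0), heading N

from: at (6,0), heading W
step 1 (strafe(left, 1)): at (6,0), heading W
step 2 (move(4)): at (2,0), heading W
step 3 (turn(right)): at (2,0), heading N
step 4 (strafe(right, 1)): at (3,0), heading N
step 5 (strafe(right, 1)): at (4,0), heading N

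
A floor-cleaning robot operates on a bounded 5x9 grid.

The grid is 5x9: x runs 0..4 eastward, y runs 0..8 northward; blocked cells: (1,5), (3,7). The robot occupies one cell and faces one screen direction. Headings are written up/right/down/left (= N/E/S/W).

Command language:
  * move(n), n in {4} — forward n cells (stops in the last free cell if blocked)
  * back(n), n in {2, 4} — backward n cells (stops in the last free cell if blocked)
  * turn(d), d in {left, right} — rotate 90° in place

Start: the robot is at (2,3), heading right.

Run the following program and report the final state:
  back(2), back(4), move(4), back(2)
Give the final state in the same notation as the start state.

t0: at (2,3), heading right
t=1 back(2) ⇒ at (0,3), heading right
t=2 back(4) ⇒ at (0,3), heading right
t=3 move(4) ⇒ at (4,3), heading right
t=4 back(2) ⇒ at (2,3), heading right

at (2,3), heading right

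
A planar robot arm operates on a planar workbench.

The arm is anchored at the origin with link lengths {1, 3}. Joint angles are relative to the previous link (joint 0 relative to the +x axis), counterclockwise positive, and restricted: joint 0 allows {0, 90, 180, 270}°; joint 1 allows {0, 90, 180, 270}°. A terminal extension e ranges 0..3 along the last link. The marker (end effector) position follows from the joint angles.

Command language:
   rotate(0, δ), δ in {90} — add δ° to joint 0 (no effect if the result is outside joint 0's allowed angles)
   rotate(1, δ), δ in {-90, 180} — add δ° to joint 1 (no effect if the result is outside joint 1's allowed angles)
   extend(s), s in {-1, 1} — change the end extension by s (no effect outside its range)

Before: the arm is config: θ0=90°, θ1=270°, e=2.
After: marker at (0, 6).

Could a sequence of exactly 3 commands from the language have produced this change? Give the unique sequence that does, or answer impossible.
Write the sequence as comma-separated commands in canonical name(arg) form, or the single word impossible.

from: config: θ0=90°, θ1=270°, e=2
1. rotate(1, -90) → config: θ0=90°, θ1=180°, e=2
2. rotate(1, -90) → config: θ0=90°, θ1=90°, e=2
3. rotate(1, -90) → config: θ0=90°, θ1=0°, e=2
all 125 alternatives checked — unique.

rotate(1, -90), rotate(1, -90), rotate(1, -90)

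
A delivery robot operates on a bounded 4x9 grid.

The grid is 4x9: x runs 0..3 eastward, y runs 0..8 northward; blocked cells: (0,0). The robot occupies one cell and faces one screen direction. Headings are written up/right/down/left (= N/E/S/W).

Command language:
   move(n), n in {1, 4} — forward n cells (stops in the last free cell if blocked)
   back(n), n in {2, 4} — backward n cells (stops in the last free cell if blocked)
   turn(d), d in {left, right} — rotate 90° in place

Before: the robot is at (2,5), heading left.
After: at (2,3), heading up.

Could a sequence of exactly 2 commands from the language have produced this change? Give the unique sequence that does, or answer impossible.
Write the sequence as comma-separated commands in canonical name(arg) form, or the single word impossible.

turn(right), back(2)

key: running back(2) before turn(right) would end elsewhere — order is forced
start: at (2,5), heading left
t=1 turn(right) ⇒ at (2,5), heading up
t=2 back(2) ⇒ at (2,3), heading up
all 36 alternatives checked — unique.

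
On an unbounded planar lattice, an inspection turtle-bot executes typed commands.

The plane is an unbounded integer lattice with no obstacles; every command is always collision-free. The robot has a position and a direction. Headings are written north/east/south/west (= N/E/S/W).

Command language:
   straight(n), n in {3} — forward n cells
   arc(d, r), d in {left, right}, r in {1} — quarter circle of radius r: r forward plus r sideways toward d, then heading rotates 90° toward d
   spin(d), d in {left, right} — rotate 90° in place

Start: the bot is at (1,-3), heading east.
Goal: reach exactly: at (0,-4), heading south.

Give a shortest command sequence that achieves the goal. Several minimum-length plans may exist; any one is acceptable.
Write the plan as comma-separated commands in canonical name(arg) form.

begin: at (1,-3), heading east
[1] after spin(right): at (1,-3), heading south
[2] after spin(right): at (1,-3), heading west
[3] after arc(left, 1): at (0,-4), heading south
minimal: 3 command(s), checked below 3.

spin(right), spin(right), arc(left, 1)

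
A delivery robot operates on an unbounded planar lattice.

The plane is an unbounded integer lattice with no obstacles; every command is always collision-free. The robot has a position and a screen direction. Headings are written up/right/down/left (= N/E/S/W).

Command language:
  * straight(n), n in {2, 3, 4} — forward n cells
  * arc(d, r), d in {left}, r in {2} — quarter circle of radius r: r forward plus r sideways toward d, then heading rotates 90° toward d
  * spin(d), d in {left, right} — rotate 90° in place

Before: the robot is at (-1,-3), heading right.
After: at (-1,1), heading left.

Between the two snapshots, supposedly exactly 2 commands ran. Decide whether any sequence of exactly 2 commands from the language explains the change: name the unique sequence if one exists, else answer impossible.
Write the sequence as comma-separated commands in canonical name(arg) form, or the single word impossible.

arc(left, 2), arc(left, 2)

key: cell and facing (now W) both changed — the 2 commands mix motion and turning
begin: at (-1,-3), heading right
t=1 arc(left, 2) ⇒ at (1,-1), heading up
t=2 arc(left, 2) ⇒ at (-1,1), heading left
no other 2-command option fits: unique.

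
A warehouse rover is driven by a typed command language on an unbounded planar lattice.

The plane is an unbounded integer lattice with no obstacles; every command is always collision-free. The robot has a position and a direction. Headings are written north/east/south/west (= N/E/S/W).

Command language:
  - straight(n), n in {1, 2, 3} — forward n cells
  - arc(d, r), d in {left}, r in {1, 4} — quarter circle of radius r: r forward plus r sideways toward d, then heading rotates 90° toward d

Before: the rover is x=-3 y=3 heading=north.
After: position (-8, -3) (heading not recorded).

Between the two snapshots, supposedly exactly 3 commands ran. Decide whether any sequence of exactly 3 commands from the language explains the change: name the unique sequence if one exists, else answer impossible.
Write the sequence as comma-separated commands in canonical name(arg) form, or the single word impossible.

arc(left, 1), arc(left, 4), straight(3)

key: order matters: swapping arc(left, 1) and straight(3) lands elsewhere
initial: x=-3 y=3 heading=north
t=1 arc(left, 1) ⇒ x=-4 y=4 heading=west
t=2 arc(left, 4) ⇒ x=-8 y=0 heading=south
t=3 straight(3) ⇒ x=-8 y=-3 heading=south
no rival 3-sequence matches.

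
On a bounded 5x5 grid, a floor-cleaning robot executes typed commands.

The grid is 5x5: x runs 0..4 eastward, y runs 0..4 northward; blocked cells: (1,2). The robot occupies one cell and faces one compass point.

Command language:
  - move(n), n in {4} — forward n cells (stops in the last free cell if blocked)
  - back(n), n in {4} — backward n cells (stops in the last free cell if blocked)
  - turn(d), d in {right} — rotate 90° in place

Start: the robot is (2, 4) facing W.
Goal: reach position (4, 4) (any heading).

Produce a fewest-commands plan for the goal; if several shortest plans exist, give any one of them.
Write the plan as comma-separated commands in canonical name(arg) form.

initial: (2, 4) facing W
[1] after back(4): (4, 4) facing W
minimal: 1 command(s), checked below 1.

back(4)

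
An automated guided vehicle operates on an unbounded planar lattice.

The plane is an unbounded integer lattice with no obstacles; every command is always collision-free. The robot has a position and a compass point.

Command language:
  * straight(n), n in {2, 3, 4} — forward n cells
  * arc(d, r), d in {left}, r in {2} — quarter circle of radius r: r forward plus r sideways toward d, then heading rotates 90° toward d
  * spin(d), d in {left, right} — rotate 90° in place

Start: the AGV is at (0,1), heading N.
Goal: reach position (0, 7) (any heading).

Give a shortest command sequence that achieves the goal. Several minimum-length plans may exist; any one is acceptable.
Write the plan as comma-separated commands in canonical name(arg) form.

straight(4), straight(2)

initial: at (0,1), heading N
1. straight(4) → at (0,5), heading N
2. straight(2) → at (0,7), heading N
minimal: 2 command(s), checked below 2.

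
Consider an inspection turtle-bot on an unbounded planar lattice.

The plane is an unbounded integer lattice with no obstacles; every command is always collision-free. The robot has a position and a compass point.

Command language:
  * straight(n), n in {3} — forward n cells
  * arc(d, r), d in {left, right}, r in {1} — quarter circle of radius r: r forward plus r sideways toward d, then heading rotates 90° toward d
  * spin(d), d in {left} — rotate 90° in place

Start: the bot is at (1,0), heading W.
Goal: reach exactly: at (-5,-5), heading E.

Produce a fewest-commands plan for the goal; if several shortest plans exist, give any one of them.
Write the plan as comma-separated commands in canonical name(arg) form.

initial: at (1,0), heading W
t=1 straight(3) ⇒ at (-2,0), heading W
t=2 straight(3) ⇒ at (-5,0), heading W
t=3 arc(left, 1) ⇒ at (-6,-1), heading S
t=4 straight(3) ⇒ at (-6,-4), heading S
t=5 arc(left, 1) ⇒ at (-5,-5), heading E
shorter routes all fall short; 5 is best.

straight(3), straight(3), arc(left, 1), straight(3), arc(left, 1)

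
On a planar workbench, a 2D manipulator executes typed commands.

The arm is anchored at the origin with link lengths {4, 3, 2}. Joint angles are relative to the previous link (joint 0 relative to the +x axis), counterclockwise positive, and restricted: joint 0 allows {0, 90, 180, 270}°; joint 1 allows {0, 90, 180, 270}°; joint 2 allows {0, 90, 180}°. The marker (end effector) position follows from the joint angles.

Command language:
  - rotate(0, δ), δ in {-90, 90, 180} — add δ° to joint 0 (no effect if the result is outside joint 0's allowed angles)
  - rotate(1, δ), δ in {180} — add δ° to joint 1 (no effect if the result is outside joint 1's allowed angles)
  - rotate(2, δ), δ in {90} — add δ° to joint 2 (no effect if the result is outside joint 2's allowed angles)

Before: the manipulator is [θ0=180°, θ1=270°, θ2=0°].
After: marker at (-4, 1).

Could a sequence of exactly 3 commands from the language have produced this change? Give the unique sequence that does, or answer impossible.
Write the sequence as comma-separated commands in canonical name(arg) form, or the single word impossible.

from: [θ0=180°, θ1=270°, θ2=0°]
1. rotate(2, 90) → [θ0=180°, θ1=270°, θ2=90°]
2. rotate(2, 90) → [θ0=180°, θ1=270°, θ2=180°]
3. rotate(2, 90) → [θ0=180°, θ1=270°, θ2=180°]
all 125 alternatives checked — unique.

rotate(2, 90), rotate(2, 90), rotate(2, 90)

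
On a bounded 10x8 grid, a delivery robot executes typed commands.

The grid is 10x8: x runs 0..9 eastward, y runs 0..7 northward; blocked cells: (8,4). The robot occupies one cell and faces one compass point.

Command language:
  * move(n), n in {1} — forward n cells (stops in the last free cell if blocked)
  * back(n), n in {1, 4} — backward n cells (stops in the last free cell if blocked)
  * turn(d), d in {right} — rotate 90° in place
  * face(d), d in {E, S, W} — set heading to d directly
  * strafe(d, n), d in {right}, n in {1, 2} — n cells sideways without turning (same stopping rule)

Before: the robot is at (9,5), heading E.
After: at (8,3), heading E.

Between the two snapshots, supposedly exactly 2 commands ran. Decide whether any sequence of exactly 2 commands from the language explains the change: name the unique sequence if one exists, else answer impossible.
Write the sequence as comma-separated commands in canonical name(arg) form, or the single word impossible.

key: order matters: swapping strafe(right, 2) and back(1) lands elsewhere
from: at (9,5), heading E
1. strafe(right, 2) → at (9,3), heading E
2. back(1) → at (8,3), heading E
uniquely the one of 81 2-step routes that fits.

strafe(right, 2), back(1)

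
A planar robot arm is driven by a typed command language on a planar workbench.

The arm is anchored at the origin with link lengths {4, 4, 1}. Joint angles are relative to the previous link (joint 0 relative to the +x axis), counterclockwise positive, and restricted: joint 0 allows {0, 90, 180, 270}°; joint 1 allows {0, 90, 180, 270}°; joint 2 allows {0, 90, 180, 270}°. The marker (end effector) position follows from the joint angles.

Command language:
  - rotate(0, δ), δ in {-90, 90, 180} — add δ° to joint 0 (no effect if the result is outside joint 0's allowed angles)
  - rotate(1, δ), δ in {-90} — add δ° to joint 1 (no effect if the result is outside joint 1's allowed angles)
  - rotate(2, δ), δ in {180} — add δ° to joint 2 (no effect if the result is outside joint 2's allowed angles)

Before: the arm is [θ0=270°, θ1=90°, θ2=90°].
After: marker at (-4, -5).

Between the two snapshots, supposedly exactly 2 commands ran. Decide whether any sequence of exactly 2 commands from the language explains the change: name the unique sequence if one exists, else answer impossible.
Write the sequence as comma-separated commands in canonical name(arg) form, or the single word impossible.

start: [θ0=270°, θ1=90°, θ2=90°]
step 1 (rotate(1, -90)): [θ0=270°, θ1=0°, θ2=90°]
step 2 (rotate(1, -90)): [θ0=270°, θ1=270°, θ2=90°]
no rival 2-sequence matches.

rotate(1, -90), rotate(1, -90)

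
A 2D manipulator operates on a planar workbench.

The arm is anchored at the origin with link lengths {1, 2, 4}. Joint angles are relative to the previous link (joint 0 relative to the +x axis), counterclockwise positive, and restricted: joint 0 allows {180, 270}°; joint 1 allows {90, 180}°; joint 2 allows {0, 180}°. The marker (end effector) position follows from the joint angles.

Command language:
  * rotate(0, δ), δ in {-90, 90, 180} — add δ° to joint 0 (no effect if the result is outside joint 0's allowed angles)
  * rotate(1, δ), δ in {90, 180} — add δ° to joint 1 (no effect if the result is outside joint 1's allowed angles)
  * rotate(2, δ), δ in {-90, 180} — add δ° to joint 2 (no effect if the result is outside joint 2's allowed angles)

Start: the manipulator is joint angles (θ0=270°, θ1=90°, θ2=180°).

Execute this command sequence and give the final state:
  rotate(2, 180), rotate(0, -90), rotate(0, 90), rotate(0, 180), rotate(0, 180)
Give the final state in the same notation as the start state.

start: joint angles (θ0=270°, θ1=90°, θ2=180°)
t=1 rotate(2, 180) ⇒ joint angles (θ0=270°, θ1=90°, θ2=0°)
t=2 rotate(0, -90) ⇒ joint angles (θ0=180°, θ1=90°, θ2=0°)
t=3 rotate(0, 90) ⇒ joint angles (θ0=270°, θ1=90°, θ2=0°)
t=4 rotate(0, 180) ⇒ joint angles (θ0=270°, θ1=90°, θ2=0°)
t=5 rotate(0, 180) ⇒ joint angles (θ0=270°, θ1=90°, θ2=0°)

joint angles (θ0=270°, θ1=90°, θ2=0°)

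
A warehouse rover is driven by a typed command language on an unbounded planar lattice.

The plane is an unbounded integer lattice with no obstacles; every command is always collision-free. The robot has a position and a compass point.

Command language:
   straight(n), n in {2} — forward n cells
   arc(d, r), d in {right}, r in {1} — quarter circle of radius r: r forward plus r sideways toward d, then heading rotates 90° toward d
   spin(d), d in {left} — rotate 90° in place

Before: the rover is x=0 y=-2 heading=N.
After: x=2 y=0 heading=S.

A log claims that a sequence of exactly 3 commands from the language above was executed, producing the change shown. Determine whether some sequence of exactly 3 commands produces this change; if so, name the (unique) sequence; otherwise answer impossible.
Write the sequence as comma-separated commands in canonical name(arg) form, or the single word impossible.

key: position moved to (2,0) AND the heading swung to S — translation plus rotation needed
t0: x=0 y=-2 heading=N
1. straight(2) → x=0 y=0 heading=N
2. arc(right, 1) → x=1 y=1 heading=E
3. arc(right, 1) → x=2 y=0 heading=S
no rival 3-sequence matches.

straight(2), arc(right, 1), arc(right, 1)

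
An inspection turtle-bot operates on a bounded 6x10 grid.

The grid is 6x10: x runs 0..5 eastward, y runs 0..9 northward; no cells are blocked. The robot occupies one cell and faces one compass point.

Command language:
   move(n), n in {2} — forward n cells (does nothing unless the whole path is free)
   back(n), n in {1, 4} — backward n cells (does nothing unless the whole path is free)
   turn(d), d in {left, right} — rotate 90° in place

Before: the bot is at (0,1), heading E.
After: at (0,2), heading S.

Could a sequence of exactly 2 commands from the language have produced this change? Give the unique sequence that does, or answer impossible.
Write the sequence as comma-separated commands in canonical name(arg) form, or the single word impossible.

key: order matters: swapping turn(right) and back(1) lands elsewhere
t0: at (0,1), heading E
step 1 (turn(right)): at (0,1), heading S
step 2 (back(1)): at (0,2), heading S
no rival 2-sequence matches.

turn(right), back(1)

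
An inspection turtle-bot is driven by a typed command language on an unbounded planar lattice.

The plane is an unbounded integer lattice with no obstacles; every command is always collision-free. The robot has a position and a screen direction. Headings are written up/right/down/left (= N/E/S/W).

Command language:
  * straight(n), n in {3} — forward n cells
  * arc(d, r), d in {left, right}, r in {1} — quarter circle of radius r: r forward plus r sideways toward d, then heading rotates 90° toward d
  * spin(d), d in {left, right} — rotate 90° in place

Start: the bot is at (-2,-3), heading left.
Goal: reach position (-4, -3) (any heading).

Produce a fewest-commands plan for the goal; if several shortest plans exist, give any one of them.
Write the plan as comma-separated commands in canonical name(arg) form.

arc(right, 1), spin(left), arc(left, 1)

begin: at (-2,-3), heading left
t=1 arc(right, 1) ⇒ at (-3,-2), heading up
t=2 spin(left) ⇒ at (-3,-2), heading left
t=3 arc(left, 1) ⇒ at (-4,-3), heading down
nothing shorter than 3 reaches the goal.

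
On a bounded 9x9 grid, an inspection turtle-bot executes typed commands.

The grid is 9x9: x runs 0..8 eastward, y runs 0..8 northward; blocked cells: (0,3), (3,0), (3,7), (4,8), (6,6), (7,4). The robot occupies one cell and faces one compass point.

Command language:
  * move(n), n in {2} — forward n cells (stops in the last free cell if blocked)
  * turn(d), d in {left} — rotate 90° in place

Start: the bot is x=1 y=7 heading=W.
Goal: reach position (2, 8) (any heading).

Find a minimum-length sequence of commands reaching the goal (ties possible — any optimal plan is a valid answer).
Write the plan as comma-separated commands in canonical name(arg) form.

start: x=1 y=7 heading=W
1. turn(left) → x=1 y=7 heading=S
2. turn(left) → x=1 y=7 heading=E
3. move(2) → x=2 y=7 heading=E
4. turn(left) → x=2 y=7 heading=N
5. move(2) → x=2 y=8 heading=N
shorter routes all fall short; 5 is best.

turn(left), turn(left), move(2), turn(left), move(2)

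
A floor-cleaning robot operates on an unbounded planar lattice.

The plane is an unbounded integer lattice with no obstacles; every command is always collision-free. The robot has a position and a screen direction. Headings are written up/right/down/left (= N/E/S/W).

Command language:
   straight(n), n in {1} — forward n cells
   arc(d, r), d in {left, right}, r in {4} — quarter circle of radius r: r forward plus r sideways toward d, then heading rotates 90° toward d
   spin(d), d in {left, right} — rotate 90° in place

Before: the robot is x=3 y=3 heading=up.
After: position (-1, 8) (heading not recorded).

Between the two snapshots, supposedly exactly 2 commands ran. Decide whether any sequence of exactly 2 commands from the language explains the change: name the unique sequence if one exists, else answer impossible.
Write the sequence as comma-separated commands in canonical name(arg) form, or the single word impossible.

straight(1), arc(left, 4)

key: running arc(left, 4) before straight(1) would end elsewhere — order is forced
from: x=3 y=3 heading=up
step 1 (straight(1)): x=3 y=4 heading=up
step 2 (arc(left, 4)): x=-1 y=8 heading=left
no rival 2-sequence matches.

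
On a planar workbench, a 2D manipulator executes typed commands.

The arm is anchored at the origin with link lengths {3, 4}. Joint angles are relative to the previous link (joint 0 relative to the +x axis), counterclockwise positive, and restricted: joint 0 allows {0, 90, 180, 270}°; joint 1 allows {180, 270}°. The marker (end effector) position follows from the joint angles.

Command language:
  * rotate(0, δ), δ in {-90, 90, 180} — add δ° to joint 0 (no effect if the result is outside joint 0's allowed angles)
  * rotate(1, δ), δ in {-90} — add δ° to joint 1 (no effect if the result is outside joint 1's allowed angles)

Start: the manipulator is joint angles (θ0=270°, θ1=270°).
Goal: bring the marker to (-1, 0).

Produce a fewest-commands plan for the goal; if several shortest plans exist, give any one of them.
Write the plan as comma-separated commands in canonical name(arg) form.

start: joint angles (θ0=270°, θ1=270°)
step 1 (rotate(1, -90)): joint angles (θ0=270°, θ1=180°)
step 2 (rotate(0, 90)): joint angles (θ0=0°, θ1=180°)
shorter routes all fall short; 2 is best.

rotate(1, -90), rotate(0, 90)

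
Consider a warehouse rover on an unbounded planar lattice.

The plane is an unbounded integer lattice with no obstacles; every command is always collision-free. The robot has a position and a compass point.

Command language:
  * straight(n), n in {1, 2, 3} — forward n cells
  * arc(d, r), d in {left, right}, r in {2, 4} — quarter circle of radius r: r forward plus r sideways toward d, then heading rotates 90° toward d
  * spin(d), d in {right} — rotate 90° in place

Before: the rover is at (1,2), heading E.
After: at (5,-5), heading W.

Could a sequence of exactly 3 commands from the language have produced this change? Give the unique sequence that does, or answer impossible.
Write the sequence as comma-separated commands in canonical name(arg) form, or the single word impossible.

arc(right, 4), straight(3), spin(right)

key: position moved to (5,-5) AND the heading swung to W — translation plus rotation needed
begin: at (1,2), heading E
t=1 arc(right, 4) ⇒ at (5,-2), heading S
t=2 straight(3) ⇒ at (5,-5), heading S
t=3 spin(right) ⇒ at (5,-5), heading W
all 512 alternatives checked — unique.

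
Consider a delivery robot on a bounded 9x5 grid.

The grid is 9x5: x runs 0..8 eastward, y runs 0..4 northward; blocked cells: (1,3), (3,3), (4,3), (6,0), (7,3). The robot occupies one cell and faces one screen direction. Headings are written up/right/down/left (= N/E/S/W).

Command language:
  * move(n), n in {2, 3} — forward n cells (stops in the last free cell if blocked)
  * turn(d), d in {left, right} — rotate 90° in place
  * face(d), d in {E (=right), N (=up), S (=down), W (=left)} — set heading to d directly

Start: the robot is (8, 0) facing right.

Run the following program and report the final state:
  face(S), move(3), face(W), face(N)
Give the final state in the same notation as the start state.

t0: (8, 0) facing right
step 1 (face(S)): (8, 0) facing down
step 2 (move(3)): (8, 0) facing down
step 3 (face(W)): (8, 0) facing left
step 4 (face(N)): (8, 0) facing up

(8, 0) facing up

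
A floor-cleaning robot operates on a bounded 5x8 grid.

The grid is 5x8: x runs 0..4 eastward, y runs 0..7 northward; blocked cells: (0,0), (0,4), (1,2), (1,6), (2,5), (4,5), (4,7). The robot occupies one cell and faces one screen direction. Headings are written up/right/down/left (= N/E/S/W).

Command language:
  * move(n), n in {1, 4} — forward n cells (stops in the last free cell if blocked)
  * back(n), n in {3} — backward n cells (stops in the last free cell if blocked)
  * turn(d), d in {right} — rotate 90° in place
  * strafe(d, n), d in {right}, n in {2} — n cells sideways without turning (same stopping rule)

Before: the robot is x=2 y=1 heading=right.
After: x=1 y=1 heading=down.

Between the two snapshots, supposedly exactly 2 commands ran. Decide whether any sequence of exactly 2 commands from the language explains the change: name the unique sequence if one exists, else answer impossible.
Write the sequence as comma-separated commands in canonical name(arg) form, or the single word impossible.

checked all 2-command options: none fits.

impossible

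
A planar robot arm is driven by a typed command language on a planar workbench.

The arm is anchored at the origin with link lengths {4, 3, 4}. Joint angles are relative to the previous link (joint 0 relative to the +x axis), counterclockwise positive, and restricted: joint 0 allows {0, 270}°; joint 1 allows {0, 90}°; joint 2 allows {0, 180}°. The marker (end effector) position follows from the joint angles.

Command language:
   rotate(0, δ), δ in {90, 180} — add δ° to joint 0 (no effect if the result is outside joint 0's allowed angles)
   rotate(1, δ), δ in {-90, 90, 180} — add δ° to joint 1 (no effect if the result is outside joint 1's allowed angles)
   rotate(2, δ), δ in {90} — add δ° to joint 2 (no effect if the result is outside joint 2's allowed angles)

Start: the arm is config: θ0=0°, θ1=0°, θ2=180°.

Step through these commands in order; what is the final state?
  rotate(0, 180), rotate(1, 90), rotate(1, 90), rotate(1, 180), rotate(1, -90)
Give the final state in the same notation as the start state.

from: config: θ0=0°, θ1=0°, θ2=180°
[1] after rotate(0, 180): config: θ0=0°, θ1=0°, θ2=180°
[2] after rotate(1, 90): config: θ0=0°, θ1=90°, θ2=180°
[3] after rotate(1, 90): config: θ0=0°, θ1=90°, θ2=180°
[4] after rotate(1, 180): config: θ0=0°, θ1=90°, θ2=180°
[5] after rotate(1, -90): config: θ0=0°, θ1=0°, θ2=180°

config: θ0=0°, θ1=0°, θ2=180°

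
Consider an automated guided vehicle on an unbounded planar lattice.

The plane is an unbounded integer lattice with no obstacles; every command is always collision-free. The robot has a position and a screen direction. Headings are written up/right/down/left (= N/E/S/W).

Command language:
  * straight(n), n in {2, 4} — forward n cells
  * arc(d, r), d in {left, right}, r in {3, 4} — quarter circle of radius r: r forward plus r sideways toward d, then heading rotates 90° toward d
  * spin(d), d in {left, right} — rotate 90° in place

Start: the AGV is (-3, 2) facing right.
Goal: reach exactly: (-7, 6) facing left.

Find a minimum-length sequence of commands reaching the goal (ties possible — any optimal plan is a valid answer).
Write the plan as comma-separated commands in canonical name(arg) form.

start: (-3, 2) facing right
[1] after spin(left): (-3, 2) facing up
[2] after arc(left, 4): (-7, 6) facing left
no 1-step plan works, so 2 is optimal.

spin(left), arc(left, 4)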